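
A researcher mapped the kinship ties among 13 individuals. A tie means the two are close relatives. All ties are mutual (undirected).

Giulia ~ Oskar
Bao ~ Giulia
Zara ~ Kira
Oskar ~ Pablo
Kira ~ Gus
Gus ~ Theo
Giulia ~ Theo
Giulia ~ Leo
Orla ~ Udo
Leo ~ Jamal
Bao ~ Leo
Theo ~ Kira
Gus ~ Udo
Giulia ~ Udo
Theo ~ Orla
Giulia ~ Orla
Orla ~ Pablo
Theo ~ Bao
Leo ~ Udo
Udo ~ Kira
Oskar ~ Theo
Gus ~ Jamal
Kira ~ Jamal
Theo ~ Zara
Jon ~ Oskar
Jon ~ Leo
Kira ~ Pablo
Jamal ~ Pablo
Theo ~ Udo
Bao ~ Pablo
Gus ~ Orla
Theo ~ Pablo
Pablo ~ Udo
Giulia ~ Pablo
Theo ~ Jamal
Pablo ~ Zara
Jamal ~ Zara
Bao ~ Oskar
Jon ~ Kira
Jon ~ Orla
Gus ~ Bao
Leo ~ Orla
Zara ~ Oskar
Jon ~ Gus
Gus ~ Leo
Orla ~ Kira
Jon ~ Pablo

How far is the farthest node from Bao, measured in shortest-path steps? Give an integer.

2

Distances from Bao: Giulia:1, Gus:1, Jamal:2, Jon:2, Kira:2, Leo:1, Orla:2, Oskar:1, Pablo:1, Theo:1, Udo:2, Zara:2.
The largest is 2 (to Zara, Kira, Orla, Udo, Jamal, and Jon), so the eccentricity of Bao is 2.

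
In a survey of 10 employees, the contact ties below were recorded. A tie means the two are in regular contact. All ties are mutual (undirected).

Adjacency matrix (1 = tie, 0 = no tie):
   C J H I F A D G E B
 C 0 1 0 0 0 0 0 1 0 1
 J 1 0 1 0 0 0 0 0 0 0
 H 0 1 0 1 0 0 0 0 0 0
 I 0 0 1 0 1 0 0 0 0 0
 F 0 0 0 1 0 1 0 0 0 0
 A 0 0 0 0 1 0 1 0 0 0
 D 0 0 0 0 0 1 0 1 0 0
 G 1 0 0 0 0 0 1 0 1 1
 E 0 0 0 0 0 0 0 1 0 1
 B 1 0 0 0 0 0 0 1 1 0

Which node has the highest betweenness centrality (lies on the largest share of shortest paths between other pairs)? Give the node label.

Unnormalized betweenness of each node: A:41/6, B:11/6, C:61/6, D:53/6, E:0, F:29/6, G:38/3, H:37/6, I:9/2, J:49/6.
G has the largest value, 38/3, making it the main broker — the node through which the most shortest paths run.

G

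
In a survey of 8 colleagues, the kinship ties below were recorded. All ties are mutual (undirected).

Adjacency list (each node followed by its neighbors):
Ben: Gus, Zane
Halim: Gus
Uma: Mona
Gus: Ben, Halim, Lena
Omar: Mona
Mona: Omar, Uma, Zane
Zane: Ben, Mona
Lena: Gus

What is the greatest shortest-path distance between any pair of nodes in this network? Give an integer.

Eccentricity of each node (its greatest distance to any other): Ben:3, Gus:4, Halim:5, Lena:5, Mona:4, Omar:5, Uma:5, Zane:3.
The maximum eccentricity is 5, realized for instance by the pair Halim–Omar via Halim – Gus – Ben – Zane – Mona – Omar. So the diameter is 5.

5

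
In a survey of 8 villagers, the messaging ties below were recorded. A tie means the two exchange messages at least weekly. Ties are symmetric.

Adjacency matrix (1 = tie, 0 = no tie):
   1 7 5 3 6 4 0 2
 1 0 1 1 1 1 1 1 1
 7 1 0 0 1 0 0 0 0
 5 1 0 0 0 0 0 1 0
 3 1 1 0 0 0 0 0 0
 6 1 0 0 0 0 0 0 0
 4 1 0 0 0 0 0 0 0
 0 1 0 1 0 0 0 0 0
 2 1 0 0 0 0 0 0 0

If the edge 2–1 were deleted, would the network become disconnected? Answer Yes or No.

Yes

Without the 2–1 edge there is no alternate route between 2 and 1, so the network disconnects. It is a bridge.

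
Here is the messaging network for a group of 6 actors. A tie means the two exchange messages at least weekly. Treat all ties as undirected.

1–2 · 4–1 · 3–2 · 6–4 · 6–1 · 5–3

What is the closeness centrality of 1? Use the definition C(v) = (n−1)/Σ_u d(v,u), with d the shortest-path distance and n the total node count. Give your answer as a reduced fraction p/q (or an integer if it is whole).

Distances from 1: 2:1, 3:2, 4:1, 5:3, 6:1. Sum = 8.
n = 6, so closeness = 5/8.

5/8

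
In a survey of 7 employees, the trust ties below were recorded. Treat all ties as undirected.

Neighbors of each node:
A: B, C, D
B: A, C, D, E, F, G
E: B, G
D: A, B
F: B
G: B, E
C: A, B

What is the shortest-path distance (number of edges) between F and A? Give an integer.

2

One shortest route is F – B – A, which uses 2 edges, and F and A are not directly tied, so nothing shorter exists. So d(F,A) = 2.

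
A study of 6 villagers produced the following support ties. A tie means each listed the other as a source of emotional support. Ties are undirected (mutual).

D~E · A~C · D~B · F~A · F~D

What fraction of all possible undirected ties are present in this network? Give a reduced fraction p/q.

1/3

There are 5 edges and 6 nodes, so the maximum possible is C(6,2) = 15.
Density = 5/15 = 1/3.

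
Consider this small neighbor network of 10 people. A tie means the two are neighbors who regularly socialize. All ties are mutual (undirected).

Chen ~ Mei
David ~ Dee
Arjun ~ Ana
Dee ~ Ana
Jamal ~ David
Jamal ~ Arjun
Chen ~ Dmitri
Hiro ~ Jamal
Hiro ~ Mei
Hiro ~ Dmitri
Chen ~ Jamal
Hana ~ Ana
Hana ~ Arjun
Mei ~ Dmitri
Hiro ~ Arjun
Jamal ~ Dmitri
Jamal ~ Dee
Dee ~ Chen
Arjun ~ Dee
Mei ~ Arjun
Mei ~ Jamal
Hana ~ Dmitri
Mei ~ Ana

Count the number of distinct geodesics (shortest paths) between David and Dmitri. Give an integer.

The shortest distance is 2, and the only length-2 path is David–Jamal–Dmitri. So there is exactly 1 shortest path.

1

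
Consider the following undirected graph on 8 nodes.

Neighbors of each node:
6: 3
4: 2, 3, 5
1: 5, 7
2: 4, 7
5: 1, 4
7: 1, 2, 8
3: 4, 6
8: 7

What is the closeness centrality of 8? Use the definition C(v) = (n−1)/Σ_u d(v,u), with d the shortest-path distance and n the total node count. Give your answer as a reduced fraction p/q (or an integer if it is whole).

Distances from 8: 1:2, 2:2, 3:4, 4:3, 5:3, 6:5, 7:1. Sum = 20.
n = 8, so closeness = 7/20.

7/20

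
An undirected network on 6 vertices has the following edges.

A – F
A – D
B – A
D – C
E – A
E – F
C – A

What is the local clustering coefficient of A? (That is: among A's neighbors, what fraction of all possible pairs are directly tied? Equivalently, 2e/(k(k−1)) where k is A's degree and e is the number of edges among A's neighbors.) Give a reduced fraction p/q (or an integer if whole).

A's neighbors: B, C, D, E, and F (k = 5).
Possible neighbor pairs: C(5,2) = 10. Edges among them: C–D, E–F → e = 2.
Clustering(A) = 2/10 = 1/5.

1/5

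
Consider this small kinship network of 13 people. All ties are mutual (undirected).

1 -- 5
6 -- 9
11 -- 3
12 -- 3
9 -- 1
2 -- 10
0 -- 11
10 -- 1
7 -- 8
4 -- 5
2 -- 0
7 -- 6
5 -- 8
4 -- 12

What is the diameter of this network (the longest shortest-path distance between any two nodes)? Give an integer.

Eccentricity of each node (its greatest distance to any other): 0:6, 1:4, 2:5, 3:6, 4:4, 5:4, 6:6, 7:6, 8:5, 9:5, 10:4, 11:6, 12:5.
The maximum eccentricity is 6, realized for instance by the pair 7–0 via 7 – 8 – 5 – 1 – 10 – 2 – 0. So the diameter is 6.

6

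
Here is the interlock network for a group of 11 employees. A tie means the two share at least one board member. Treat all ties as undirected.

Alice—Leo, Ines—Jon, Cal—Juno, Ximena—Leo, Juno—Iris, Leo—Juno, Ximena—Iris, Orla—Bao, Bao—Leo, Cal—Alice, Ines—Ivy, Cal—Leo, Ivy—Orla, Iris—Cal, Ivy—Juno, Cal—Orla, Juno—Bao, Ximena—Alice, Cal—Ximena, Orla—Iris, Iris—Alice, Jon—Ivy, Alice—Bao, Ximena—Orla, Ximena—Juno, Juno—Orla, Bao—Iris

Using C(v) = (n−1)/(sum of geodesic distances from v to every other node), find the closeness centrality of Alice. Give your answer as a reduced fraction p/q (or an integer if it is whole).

Distances from Alice: Bao:1, Cal:1, Ines:4, Iris:1, Ivy:3, Jon:4, Juno:2, Leo:1, Orla:2, Ximena:1. Sum = 20.
n = 11, so closeness = 10/20 = 1/2.

1/2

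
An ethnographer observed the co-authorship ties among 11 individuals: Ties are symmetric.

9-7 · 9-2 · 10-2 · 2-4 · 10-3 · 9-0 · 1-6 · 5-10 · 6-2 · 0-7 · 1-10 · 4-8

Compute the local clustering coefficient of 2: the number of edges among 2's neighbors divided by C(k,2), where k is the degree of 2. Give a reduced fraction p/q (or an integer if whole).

0

2's neighbors: 4, 6, 9, and 10 (k = 4).
Possible neighbor pairs: C(4,2) = 6. Edges among them: none → e = 0.
Clustering(2) = 0/6 = 0.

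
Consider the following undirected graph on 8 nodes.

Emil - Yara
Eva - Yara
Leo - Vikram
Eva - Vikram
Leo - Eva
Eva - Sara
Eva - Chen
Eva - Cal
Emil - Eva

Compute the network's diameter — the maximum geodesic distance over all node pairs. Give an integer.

2

Eccentricity of each node (its greatest distance to any other): Cal:2, Chen:2, Emil:2, Eva:1, Leo:2, Sara:2, Vikram:2, Yara:2.
The maximum eccentricity is 2, realized for instance by the pair Chen–Emil via Chen – Eva – Emil. So the diameter is 2.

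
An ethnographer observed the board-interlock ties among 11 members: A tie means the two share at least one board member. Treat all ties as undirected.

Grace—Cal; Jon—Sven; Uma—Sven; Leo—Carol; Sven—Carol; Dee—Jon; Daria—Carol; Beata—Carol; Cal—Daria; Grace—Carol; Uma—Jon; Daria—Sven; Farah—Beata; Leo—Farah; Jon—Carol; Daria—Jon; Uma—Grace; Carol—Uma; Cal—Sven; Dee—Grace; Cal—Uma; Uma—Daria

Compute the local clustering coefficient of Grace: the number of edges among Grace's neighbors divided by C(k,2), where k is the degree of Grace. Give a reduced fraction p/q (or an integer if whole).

1/3

Grace's neighbors: Cal, Carol, Dee, and Uma (k = 4).
Possible neighbor pairs: C(4,2) = 6. Edges among them: Cal–Uma, Carol–Uma → e = 2.
Clustering(Grace) = 2/6 = 1/3.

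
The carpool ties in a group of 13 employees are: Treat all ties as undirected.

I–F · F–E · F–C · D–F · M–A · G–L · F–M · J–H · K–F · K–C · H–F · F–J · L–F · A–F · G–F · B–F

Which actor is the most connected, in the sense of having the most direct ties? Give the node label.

Degrees — A:2, B:1, C:2, D:1, E:1, F:12, G:2, H:2, I:1, J:2, K:2, L:2, M:2.
The maximum is 12, attained only by F.

F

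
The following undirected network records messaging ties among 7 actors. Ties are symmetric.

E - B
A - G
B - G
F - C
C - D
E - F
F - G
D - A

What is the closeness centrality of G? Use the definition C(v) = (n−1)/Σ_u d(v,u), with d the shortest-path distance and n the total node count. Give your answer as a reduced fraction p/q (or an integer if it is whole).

2/3

Distances from G: A:1, B:1, C:2, D:2, E:2, F:1. Sum = 9.
n = 7, so closeness = 6/9 = 2/3.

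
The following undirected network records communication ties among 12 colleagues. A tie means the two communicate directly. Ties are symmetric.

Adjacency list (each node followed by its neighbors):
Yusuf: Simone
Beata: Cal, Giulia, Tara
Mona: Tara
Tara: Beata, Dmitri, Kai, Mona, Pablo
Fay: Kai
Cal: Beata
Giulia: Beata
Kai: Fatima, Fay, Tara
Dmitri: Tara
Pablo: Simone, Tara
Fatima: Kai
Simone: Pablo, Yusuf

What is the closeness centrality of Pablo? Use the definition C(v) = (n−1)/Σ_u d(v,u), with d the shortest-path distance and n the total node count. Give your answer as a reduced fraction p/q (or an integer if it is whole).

Distances from Pablo: Beata:2, Cal:3, Dmitri:2, Fatima:3, Fay:3, Giulia:3, Kai:2, Mona:2, Simone:1, Tara:1, Yusuf:2. Sum = 24.
n = 12, so closeness = 11/24.

11/24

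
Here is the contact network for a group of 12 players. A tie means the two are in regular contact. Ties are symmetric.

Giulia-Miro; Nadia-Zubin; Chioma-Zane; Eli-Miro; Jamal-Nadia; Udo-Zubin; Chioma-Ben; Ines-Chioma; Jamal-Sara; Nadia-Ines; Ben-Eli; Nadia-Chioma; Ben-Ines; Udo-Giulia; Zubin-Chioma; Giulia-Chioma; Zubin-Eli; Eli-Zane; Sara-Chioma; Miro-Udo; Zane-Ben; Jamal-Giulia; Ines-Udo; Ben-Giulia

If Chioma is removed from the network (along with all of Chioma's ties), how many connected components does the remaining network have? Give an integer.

1

Chioma's neighbors (Ben, Giulia, Ines, Nadia, Sara, Zane, and Zubin) remain reachable from one another through other ties, so the rest of the network stays in one piece.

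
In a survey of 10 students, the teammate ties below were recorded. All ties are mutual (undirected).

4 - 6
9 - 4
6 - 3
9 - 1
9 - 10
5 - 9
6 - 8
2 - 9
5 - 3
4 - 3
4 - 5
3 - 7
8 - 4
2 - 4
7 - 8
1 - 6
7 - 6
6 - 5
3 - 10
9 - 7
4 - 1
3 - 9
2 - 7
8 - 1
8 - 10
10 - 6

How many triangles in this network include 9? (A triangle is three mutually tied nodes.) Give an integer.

9's neighbors: 1, 2, 3, 4, 5, 7, and 10.
Neighbor pairs that are themselves tied: 9–1–4; 9–2–4; 9–2–7; 9–3–4; 9–3–5; 9–3–7; 9–3–10; 9–4–5. Each forms one triangle with 9, for 8 in total.

8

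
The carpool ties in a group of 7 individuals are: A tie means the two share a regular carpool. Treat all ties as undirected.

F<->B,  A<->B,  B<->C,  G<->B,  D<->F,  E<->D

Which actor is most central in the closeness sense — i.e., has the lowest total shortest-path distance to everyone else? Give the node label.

B

Farness (sum of distances to all others) for each node — A:14, B:9, C:14, D:13, E:18, F:10, G:14.
The smallest farness is 9, for B, so B has the highest closeness.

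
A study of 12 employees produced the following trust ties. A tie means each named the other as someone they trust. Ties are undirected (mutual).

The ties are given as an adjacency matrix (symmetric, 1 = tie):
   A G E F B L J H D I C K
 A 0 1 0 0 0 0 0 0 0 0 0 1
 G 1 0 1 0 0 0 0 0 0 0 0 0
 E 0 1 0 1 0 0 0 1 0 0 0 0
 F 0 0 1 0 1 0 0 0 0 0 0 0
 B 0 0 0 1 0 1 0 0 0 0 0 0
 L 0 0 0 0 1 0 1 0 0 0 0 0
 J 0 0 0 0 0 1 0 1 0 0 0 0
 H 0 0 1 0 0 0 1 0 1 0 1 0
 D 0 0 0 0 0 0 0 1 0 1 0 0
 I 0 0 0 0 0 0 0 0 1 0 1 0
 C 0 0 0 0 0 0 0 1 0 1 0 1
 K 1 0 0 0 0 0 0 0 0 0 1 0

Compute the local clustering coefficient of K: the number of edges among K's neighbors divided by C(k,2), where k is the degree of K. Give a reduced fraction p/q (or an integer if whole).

K's neighbors: A and C (k = 2).
Possible neighbor pairs: C(2,2) = 1. Edges among them: none → e = 0.
Clustering(K) = 0/1.

0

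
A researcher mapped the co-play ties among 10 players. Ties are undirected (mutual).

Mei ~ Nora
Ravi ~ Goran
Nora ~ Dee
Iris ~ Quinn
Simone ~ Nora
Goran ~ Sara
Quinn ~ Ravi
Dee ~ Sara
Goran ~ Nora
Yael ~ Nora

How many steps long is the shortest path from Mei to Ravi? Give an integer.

3

One shortest route is Mei – Nora – Goran – Ravi, which uses 3 edges, and at distance 2 from Mei we only reach {Dee, Goran, Simone, Yael}, which does not include Ravi. So d(Mei,Ravi) = 3.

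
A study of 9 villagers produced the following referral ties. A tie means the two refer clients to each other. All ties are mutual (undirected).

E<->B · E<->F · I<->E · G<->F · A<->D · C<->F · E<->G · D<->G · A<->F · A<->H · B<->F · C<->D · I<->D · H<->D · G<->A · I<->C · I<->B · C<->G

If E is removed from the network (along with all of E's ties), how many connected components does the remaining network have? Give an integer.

E's neighbors (B, F, G, and I) remain reachable from one another through other ties, so the rest of the network stays in one piece.

1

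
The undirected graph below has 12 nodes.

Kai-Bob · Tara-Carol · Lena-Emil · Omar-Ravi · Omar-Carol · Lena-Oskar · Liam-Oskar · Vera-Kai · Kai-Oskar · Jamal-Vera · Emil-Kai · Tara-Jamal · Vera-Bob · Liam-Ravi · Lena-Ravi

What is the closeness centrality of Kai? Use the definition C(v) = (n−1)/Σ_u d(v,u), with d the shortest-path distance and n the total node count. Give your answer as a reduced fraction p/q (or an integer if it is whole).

Distances from Kai: Bob:1, Carol:4, Emil:1, Jamal:2, Lena:2, Liam:2, Omar:4, Oskar:1, Ravi:3, Tara:3, Vera:1. Sum = 24.
n = 12, so closeness = 11/24.

11/24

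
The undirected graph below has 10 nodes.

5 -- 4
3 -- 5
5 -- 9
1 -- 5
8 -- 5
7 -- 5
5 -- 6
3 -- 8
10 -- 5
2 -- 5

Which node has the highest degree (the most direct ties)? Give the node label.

5

Degrees — 1:1, 2:1, 3:2, 4:1, 5:9, 6:1, 7:1, 8:2, 9:1, 10:1.
The maximum is 9, attained only by 5.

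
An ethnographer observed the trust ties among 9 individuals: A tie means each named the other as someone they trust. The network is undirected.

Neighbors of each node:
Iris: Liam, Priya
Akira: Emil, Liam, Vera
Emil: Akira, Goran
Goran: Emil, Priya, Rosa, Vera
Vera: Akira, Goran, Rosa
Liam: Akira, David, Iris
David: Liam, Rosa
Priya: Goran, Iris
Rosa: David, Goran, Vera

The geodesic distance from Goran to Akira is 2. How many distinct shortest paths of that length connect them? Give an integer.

The shortest distance is 2. The length-2 paths are: Goran–Vera–Akira; Goran–Emil–Akira.
That gives 2 distinct shortest paths.

2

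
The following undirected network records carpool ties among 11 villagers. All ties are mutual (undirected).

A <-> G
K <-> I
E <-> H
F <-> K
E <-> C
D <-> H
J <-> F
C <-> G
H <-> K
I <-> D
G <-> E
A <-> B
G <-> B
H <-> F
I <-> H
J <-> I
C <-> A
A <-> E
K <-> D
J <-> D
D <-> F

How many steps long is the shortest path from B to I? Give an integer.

One shortest route is B – A – E – H – I, which uses 4 edges, and at distance 3 from B we only reach {H}, which does not include I. So d(B,I) = 4.

4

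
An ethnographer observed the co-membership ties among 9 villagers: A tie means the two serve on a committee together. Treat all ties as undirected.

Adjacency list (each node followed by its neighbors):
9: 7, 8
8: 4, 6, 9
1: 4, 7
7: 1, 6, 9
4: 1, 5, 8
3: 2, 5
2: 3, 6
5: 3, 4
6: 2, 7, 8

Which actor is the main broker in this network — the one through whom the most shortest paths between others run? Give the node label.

4

Unnormalized betweenness of each node: 1:2, 2:11/3, 3:2, 4:22/3, 5:10/3, 6:43/6, 7:13/3, 8:17/3, 9:1/2.
4 has the largest value, 22/3, making it the main broker — the node through which the most shortest paths run.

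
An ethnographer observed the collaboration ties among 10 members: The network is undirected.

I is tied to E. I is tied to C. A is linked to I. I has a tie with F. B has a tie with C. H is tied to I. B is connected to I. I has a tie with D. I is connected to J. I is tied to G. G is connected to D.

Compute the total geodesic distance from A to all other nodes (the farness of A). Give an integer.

17

Distances from A: B:2, C:2, D:2, E:2, F:2, G:2, H:2, I:1, J:2.
Sum = 2 + 2 + 2 + 2 + 2 + 2 + 2 + 1 + 2 = 17.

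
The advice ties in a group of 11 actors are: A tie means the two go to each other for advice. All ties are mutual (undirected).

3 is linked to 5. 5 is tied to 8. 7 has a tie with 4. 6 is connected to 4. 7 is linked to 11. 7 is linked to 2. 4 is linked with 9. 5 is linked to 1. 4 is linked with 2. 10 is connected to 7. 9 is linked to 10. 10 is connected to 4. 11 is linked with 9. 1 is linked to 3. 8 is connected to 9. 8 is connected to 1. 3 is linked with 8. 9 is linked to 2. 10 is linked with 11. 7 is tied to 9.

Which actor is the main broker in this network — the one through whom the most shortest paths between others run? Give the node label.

9

Unnormalized betweenness of each node: 1:0, 2:0, 3:0, 4:28/3, 5:0, 6:0, 7:3/2, 8:21, 9:51/2, 10:2/3, 11:0.
9 has the largest value, 51/2, making it the main broker — the node through which the most shortest paths run.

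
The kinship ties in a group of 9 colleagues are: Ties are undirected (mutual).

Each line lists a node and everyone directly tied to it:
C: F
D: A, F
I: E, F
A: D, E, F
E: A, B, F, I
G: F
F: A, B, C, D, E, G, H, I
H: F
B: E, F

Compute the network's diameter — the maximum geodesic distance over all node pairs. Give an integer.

Eccentricity of each node (its greatest distance to any other): A:2, B:2, C:2, D:2, E:2, F:1, G:2, H:2, I:2.
The maximum eccentricity is 2, realized for instance by the pair C–B via C – F – B. So the diameter is 2.

2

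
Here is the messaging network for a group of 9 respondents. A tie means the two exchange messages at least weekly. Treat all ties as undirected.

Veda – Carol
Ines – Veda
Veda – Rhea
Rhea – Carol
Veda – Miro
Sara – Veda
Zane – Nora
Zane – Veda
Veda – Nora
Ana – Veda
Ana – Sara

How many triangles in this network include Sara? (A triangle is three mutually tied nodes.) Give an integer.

1

Sara's neighbors: Ana and Veda.
Neighbor pairs that are themselves tied: Sara–Ana–Veda. Each forms one triangle with Sara, for 1 in total.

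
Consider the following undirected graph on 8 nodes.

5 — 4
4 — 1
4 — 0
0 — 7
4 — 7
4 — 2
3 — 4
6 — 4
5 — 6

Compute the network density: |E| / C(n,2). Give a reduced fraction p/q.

9/28

There are 9 edges and 8 nodes, so the maximum possible is C(8,2) = 28.
Density = 9/28.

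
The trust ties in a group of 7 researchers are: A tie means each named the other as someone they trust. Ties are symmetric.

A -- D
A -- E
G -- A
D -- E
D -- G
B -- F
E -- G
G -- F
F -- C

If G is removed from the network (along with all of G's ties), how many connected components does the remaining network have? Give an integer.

2

Without G, the remaining ties split the others into: {B, C, F}; {A, D, E}.
That's 2 separate components.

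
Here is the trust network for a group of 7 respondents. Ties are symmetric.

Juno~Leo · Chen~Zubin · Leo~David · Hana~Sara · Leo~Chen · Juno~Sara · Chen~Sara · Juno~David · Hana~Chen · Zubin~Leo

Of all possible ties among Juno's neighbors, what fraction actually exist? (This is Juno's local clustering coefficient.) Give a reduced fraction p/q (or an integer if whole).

1/3

Juno's neighbors: David, Leo, and Sara (k = 3).
Possible neighbor pairs: C(3,2) = 3. Edges among them: David–Leo → e = 1.
Clustering(Juno) = 1/3.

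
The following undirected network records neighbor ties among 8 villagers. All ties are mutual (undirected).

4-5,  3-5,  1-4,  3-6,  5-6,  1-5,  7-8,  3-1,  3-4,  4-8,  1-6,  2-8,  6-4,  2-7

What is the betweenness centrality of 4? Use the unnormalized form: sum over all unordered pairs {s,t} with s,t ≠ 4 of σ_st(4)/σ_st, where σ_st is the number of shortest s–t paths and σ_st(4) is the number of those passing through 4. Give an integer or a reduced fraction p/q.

12

Pairs whose geodesics pass through 4 — 3–8: 1; 3–7: 1; 3–2: 1; 1–8: 1; 1–7: 1; 1–2: 1; 5–8: 1; 5–7: 1; 5–2: 1; 6–8: 1; 6–7: 1; 6–2: 1.
All other pairs contribute 0.
Summing the contributions gives betweenness(4) = 12.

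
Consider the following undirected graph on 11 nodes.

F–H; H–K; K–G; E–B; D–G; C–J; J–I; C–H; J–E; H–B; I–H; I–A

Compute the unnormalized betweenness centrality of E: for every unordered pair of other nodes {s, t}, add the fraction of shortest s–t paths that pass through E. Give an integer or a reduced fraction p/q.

Pairs whose geodesics pass through E — J–B: 1.
All other pairs contribute 0.
Summing the contributions gives betweenness(E) = 1.

1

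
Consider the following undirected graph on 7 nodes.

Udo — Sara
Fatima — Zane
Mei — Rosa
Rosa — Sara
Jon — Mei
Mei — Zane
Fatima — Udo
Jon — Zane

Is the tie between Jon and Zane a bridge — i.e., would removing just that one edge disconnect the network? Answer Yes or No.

No

Even without that edge, Jon still reaches Zane via Jon – Mei – Zane, so the network stays connected. Not a bridge.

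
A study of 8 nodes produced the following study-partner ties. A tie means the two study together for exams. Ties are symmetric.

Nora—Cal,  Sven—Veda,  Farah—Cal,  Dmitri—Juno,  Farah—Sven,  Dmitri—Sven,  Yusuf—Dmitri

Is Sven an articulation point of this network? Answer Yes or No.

Yes

Removing Sven leaves {Veda} with no path to {Dmitri, Juno, and Yusuf}, so the network splits into 3 components. Sven is a cut vertex.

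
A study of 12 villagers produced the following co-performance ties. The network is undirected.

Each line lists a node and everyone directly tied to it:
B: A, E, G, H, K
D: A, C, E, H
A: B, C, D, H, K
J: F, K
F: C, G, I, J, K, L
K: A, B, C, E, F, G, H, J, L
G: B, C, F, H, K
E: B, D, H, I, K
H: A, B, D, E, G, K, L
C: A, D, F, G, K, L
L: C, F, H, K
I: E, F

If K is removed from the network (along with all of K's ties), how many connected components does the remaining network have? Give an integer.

1

K's neighbors (A, B, C, E, F, G, H, J, and L) remain reachable from one another through other ties, so the rest of the network stays in one piece.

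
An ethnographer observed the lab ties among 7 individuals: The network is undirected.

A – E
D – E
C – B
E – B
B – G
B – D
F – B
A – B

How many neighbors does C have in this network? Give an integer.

C is directly tied to B. That is 1 neighbor, so the degree of C is 1.

1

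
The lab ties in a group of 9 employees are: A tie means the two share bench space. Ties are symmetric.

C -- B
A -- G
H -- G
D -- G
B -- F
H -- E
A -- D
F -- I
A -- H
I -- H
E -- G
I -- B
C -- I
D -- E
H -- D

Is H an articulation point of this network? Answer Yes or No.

Removing H leaves {B, C, F, and I} with no path to {A, D, E, and G}, so the network splits into 2 components. H is a cut vertex.

Yes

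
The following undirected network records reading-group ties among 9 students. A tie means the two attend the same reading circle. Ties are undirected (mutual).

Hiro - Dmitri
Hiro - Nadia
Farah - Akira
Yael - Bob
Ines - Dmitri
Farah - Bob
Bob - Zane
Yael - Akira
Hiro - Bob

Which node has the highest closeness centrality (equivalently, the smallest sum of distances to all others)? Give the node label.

Farness (sum of distances to all others) for each node — Akira:23, Bob:13, Dmitri:19, Farah:18, Hiro:14, Ines:26, Nadia:21, Yael:18, Zane:20.
The smallest farness is 13, for Bob, so Bob has the highest closeness.

Bob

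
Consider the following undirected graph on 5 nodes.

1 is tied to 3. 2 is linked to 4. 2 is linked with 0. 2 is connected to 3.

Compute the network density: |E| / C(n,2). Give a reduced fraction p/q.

2/5

There are 4 edges and 5 nodes, so the maximum possible is C(5,2) = 10.
Density = 4/10 = 2/5.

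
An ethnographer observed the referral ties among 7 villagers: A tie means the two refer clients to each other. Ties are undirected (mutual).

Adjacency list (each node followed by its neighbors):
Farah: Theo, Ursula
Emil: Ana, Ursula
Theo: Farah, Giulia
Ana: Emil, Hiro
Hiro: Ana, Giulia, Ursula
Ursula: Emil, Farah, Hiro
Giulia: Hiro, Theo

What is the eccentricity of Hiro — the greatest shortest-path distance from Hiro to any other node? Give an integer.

2

Distances from Hiro: Ana:1, Emil:2, Farah:2, Giulia:1, Theo:2, Ursula:1.
The largest is 2 (to Farah, Emil, and Theo), so the eccentricity of Hiro is 2.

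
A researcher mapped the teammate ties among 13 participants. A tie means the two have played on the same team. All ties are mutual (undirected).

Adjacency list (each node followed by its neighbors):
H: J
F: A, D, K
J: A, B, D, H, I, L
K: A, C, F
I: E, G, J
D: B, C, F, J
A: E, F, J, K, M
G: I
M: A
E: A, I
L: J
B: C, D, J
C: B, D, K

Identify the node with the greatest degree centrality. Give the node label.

J

Degrees — A:5, B:3, C:3, D:4, E:2, F:3, G:1, H:1, I:3, J:6, K:3, L:1, M:1.
The maximum is 6, attained only by J.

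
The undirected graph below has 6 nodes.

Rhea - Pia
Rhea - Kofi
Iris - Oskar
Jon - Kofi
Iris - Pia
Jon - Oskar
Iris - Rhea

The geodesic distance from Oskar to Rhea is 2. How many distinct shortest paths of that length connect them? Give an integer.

The shortest distance is 2, and the only length-2 path is Oskar–Iris–Rhea. So there is exactly 1 shortest path.

1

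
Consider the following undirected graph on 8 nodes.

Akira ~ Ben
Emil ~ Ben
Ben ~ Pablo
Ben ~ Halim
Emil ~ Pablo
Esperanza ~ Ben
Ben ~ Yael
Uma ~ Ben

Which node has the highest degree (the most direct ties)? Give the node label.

Ben

Degrees — Akira:1, Ben:7, Emil:2, Esperanza:1, Halim:1, Pablo:2, Uma:1, Yael:1.
The maximum is 7, attained only by Ben.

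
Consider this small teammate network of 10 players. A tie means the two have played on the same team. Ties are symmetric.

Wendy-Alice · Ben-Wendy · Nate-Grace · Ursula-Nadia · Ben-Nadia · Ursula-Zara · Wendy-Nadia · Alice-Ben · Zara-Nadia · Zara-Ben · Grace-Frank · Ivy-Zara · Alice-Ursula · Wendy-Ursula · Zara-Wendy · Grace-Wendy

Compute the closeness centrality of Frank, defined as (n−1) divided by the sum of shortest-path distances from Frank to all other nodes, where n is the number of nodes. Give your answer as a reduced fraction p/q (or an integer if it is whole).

3/8

Distances from Frank: Alice:3, Ben:3, Grace:1, Ivy:4, Nadia:3, Nate:2, Ursula:3, Wendy:2, Zara:3. Sum = 24.
n = 10, so closeness = 9/24 = 3/8.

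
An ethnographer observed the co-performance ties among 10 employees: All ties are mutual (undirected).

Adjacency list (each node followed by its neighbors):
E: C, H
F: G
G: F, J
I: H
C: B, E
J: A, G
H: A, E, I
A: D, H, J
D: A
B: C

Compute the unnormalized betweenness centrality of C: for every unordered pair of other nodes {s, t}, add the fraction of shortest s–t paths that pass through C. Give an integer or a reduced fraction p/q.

Pairs whose geodesics pass through C — E–B: 1; D–B: 1; H–B: 1; J–B: 1; I–B: 1; B–F: 1; B–G: 1; B–A: 1.
All other pairs contribute 0.
Summing the contributions gives betweenness(C) = 8.

8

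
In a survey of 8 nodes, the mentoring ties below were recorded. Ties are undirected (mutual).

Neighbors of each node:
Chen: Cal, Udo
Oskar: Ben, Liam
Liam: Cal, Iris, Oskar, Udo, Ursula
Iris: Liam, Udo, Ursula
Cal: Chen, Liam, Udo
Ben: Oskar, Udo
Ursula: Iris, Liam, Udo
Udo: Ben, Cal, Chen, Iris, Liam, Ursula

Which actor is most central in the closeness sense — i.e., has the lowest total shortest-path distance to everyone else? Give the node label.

Farness (sum of distances to all others) for each node — Ben:12, Cal:11, Chen:13, Iris:11, Liam:9, Oskar:13, Udo:8, Ursula:11.
The smallest farness is 8, for Udo, so Udo has the highest closeness.

Udo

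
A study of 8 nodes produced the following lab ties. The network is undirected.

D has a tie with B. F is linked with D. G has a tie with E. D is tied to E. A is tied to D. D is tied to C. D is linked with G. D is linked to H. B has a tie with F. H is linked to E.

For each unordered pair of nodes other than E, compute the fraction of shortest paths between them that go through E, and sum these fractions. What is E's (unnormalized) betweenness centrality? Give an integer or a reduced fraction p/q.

1/2

Pairs whose geodesics pass through E — H–G: 1/2.
All other pairs contribute 0.
Summing the contributions gives betweenness(E) = 1/2.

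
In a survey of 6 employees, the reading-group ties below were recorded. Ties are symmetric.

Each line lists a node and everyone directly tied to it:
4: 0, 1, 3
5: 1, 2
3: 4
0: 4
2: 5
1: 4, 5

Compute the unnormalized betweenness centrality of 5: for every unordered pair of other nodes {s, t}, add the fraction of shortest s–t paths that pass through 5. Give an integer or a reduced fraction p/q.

Pairs whose geodesics pass through 5 — 3–2: 1; 2–4: 1; 2–0: 1; 2–1: 1.
All other pairs contribute 0.
Summing the contributions gives betweenness(5) = 4.

4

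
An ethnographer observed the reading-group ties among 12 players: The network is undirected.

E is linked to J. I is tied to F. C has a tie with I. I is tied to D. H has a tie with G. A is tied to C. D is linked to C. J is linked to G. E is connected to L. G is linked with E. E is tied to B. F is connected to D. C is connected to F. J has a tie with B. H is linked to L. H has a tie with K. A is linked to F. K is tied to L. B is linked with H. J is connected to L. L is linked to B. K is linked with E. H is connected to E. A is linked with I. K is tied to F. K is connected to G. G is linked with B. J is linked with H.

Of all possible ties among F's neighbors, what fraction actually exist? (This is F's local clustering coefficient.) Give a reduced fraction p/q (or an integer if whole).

1/2

F's neighbors: A, C, D, I, and K (k = 5).
Possible neighbor pairs: C(5,2) = 10. Edges among them: A–C, A–I, C–D, C–I, D–I → e = 5.
Clustering(F) = 5/10 = 1/2.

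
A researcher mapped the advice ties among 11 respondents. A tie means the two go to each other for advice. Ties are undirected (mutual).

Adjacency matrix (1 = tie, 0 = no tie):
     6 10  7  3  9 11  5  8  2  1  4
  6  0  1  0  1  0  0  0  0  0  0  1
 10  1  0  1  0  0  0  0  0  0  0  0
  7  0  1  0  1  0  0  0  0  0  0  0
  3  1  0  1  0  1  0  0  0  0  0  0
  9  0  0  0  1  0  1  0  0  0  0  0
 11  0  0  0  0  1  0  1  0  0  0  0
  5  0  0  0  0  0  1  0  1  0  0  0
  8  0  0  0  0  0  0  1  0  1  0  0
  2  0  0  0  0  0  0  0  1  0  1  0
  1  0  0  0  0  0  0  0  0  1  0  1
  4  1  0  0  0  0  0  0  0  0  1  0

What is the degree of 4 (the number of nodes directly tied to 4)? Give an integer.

4 is directly tied to 1 and 6. That is 2 neighbors, so the degree of 4 is 2.

2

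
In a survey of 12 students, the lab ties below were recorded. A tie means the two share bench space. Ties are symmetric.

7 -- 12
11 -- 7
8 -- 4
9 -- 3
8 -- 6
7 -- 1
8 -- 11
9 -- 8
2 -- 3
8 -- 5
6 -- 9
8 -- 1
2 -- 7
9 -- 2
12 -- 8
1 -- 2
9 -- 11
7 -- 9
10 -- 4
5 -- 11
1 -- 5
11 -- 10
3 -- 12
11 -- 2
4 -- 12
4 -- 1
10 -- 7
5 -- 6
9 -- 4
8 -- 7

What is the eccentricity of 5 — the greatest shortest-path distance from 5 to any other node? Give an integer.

3

Distances from 5: 1:1, 2:2, 3:3, 4:2, 6:1, 7:2, 8:1, 9:2, 10:2, 11:1, 12:2.
The largest is 3 (to 3), so the eccentricity of 5 is 3.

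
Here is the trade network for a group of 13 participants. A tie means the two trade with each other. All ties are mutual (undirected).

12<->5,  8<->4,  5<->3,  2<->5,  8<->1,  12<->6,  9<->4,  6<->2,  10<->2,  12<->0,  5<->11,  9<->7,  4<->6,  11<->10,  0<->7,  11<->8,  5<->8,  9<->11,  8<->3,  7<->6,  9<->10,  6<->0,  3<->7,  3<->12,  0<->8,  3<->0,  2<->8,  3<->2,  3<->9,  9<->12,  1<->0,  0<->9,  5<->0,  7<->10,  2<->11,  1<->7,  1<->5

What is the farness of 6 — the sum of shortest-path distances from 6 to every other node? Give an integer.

19

Distances from 6: 0:1, 1:2, 2:1, 3:2, 4:1, 5:2, 7:1, 8:2, 9:2, 10:2, 11:2, 12:1.
Sum = 1 + 2 + 1 + 2 + 1 + 2 + 1 + 2 + 2 + 2 + 2 + 1 = 19.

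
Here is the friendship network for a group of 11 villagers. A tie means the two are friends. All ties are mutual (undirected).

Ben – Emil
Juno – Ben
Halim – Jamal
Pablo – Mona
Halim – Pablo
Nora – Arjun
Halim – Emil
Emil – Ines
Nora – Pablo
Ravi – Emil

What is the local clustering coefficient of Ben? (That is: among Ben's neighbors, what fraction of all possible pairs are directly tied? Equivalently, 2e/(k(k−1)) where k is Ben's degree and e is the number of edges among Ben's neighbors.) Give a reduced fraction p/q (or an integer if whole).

Ben's neighbors: Emil and Juno (k = 2).
Possible neighbor pairs: C(2,2) = 1. Edges among them: none → e = 0.
Clustering(Ben) = 0/1.

0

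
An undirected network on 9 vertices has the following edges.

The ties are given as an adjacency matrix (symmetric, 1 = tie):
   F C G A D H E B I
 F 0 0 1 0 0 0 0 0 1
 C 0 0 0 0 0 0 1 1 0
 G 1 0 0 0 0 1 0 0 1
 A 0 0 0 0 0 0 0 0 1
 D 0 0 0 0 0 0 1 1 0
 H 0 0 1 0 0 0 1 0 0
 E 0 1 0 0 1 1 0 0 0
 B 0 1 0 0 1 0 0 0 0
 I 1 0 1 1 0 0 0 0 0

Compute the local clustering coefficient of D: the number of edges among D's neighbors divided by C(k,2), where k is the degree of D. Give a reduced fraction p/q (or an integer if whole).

0

D's neighbors: B and E (k = 2).
Possible neighbor pairs: C(2,2) = 1. Edges among them: none → e = 0.
Clustering(D) = 0/1.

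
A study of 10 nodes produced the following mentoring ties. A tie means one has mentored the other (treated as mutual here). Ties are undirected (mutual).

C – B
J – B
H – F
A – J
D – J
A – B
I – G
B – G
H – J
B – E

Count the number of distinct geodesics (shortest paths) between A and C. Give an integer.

The shortest distance is 2, and the only length-2 path is A–B–C. So there is exactly 1 shortest path.

1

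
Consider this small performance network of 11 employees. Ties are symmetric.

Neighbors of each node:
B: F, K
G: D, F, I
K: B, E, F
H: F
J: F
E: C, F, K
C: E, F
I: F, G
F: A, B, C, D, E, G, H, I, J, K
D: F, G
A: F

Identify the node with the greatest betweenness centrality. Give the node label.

Unnormalized betweenness of each node: A:0, B:0, C:0, D:0, E:1/2, F:77/2, G:1/2, H:0, I:0, J:0, K:1/2.
F has the largest value, 77/2, making it the main broker — the node through which the most shortest paths run.

F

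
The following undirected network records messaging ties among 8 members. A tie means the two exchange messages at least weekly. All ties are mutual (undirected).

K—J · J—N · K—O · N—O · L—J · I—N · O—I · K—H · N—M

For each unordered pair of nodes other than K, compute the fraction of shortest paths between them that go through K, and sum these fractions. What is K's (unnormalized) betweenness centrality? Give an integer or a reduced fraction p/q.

Pairs whose geodesics pass through K — J–O: 1/2; J–H: 1; O–L: 1/2; O–H: 1; M–H: 2/2; N–H: 2/2; L–H: 1; H–I: 1.
All other pairs contribute 0.
Summing the contributions gives betweenness(K) = 7.

7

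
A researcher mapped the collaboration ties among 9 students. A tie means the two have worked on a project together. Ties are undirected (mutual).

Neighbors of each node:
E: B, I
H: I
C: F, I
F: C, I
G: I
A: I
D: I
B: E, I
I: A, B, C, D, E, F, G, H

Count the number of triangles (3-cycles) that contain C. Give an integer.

C's neighbors: F and I.
Neighbor pairs that are themselves tied: C–F–I. Each forms one triangle with C, for 1 in total.

1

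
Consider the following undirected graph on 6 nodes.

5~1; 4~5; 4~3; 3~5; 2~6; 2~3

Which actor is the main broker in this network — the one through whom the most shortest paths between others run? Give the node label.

Unnormalized betweenness of each node: 1:0, 2:4, 3:6, 4:0, 5:4, 6:0.
3 has the largest value, 6, making it the main broker — the node through which the most shortest paths run.

3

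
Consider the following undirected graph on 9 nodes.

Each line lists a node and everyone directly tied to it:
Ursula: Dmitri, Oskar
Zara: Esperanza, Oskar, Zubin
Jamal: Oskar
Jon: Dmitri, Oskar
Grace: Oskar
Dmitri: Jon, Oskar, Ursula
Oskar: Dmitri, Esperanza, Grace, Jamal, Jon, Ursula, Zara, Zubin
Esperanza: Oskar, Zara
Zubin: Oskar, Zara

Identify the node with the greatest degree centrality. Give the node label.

Oskar

Degrees — Dmitri:3, Esperanza:2, Grace:1, Jamal:1, Jon:2, Oskar:8, Ursula:2, Zara:3, Zubin:2.
The maximum is 8, attained only by Oskar.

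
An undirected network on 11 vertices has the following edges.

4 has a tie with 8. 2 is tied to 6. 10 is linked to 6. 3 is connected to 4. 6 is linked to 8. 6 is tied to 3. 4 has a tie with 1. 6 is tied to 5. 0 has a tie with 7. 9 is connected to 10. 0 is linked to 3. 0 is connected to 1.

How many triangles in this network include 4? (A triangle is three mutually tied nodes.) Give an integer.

4's neighbors are 1, 3, and 8, but none of them are tied to each other, so no triangle contains 4.

0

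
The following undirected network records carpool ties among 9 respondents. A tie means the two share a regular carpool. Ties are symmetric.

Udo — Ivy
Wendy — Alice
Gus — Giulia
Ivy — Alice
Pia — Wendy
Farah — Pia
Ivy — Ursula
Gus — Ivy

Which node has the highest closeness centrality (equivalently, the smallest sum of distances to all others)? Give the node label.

Farness (sum of distances to all others) for each node — Alice:16, Farah:31, Giulia:27, Gus:20, Ivy:15, Pia:24, Udo:22, Ursula:22, Wendy:19.
The smallest farness is 15, for Ivy, so Ivy has the highest closeness.

Ivy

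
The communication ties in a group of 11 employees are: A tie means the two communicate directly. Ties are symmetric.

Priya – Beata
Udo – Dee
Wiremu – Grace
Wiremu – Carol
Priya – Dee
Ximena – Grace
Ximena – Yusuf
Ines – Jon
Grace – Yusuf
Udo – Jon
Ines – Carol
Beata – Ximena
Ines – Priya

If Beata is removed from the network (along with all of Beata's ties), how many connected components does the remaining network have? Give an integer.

Beata's neighbors (Priya and Ximena) remain reachable from one another through other ties, so the rest of the network stays in one piece.

1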